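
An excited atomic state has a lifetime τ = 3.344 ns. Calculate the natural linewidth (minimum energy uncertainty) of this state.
98.417 neV

Using the energy-time uncertainty principle:
ΔEΔt ≥ ℏ/2

The lifetime τ represents the time uncertainty Δt.
The natural linewidth (minimum energy uncertainty) is:

ΔE = ℏ/(2τ)
ΔE = (1.055e-34 J·s) / (2 × 3.344e-09 s)
ΔE = 1.577e-26 J = 98.417 neV

This natural linewidth limits the precision of spectroscopic measurements.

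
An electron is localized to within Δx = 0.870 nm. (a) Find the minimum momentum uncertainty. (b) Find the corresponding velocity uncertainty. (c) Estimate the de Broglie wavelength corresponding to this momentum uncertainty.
(a) Δp_min = 6.061 × 10^-26 kg·m/s
(b) Δv_min = 66.533 km/s
(c) λ_dB = 10.933 nm

Step-by-step:

(a) From the uncertainty principle:
Δp_min = ℏ/(2Δx) = (1.055e-34 J·s)/(2 × 8.700e-10 m) = 6.061e-26 kg·m/s

(b) The velocity uncertainty:
Δv = Δp/m = (6.061e-26 kg·m/s)/(9.109e-31 kg) = 6.653e+04 m/s = 66.533 km/s

(c) The de Broglie wavelength for this momentum:
λ = h/p = (6.626e-34 J·s)/(6.061e-26 kg·m/s) = 1.093e-08 m = 10.933 nm

Note: The de Broglie wavelength is comparable to the localization size, as expected from wave-particle duality.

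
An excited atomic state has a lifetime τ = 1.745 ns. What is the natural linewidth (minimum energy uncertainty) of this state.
188.599 neV

Using the energy-time uncertainty principle:
ΔEΔt ≥ ℏ/2

The lifetime τ represents the time uncertainty Δt.
The natural linewidth (minimum energy uncertainty) is:

ΔE = ℏ/(2τ)
ΔE = (1.055e-34 J·s) / (2 × 1.745e-09 s)
ΔE = 3.022e-26 J = 188.599 neV

This natural linewidth limits the precision of spectroscopic measurements.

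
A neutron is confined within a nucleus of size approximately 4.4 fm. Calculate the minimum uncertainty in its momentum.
1.198 × 10^-20 kg·m/s

Using the Heisenberg uncertainty principle:
ΔxΔp ≥ ℏ/2

With Δx ≈ L = 4.400e-15 m (the confinement size):
Δp_min = ℏ/(2Δx)
Δp_min = (1.055e-34 J·s) / (2 × 4.400e-15 m)
Δp_min = 1.198e-20 kg·m/s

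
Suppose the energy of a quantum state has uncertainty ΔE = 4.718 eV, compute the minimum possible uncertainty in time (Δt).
69.755 as

Using the energy-time uncertainty principle:
ΔEΔt ≥ ℏ/2

The minimum uncertainty in time is:
Δt_min = ℏ/(2ΔE)
Δt_min = (1.055e-34 J·s) / (2 × 7.559e-19 J)
Δt_min = 6.976e-17 s = 69.755 as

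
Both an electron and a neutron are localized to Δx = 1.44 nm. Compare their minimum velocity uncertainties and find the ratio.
The electron has the larger minimum velocity uncertainty, by a ratio of 1838.7.

For both particles, Δp_min = ℏ/(2Δx) = 3.662e-26 kg·m/s (same for both).

The velocity uncertainty is Δv = Δp/m:
- electron: Δv = 3.662e-26 / 9.109e-31 = 4.020e+04 m/s = 40.197 km/s
- neutron: Δv = 3.662e-26 / 1.675e-27 = 2.186e+01 m/s = 21.862 m/s

Ratio: 4.020e+04 / 2.186e+01 = 1838.7

The lighter particle has larger velocity uncertainty because Δv ∝ 1/m.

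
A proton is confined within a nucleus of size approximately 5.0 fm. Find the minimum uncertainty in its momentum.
1.055 × 10^-20 kg·m/s

Using the Heisenberg uncertainty principle:
ΔxΔp ≥ ℏ/2

With Δx ≈ L = 5.000e-15 m (the confinement size):
Δp_min = ℏ/(2Δx)
Δp_min = (1.055e-34 J·s) / (2 × 5.000e-15 m)
Δp_min = 1.055e-20 kg·m/s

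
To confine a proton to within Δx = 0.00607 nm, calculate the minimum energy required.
140.792 meV

Localizing a particle requires giving it sufficient momentum uncertainty:

1. From uncertainty principle: Δp ≥ ℏ/(2Δx)
   Δp_min = (1.055e-34 J·s) / (2 × 6.070e-12 m)
   Δp_min = 8.687e-24 kg·m/s

2. This momentum uncertainty corresponds to kinetic energy:
   KE ≈ (Δp)²/(2m) = (8.687e-24)²/(2 × 1.673e-27 kg)
   KE = 2.256e-20 J = 140.792 meV

Tighter localization requires more energy.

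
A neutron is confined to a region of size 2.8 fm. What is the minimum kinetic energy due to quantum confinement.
660.754 keV

Using the uncertainty principle:

1. Position uncertainty: Δx ≈ 2.800e-15 m
2. Minimum momentum uncertainty: Δp = ℏ/(2Δx) = 1.883e-20 kg·m/s
3. Minimum kinetic energy:
   KE = (Δp)²/(2m) = (1.883e-20)²/(2 × 1.675e-27 kg)
   KE = 1.059e-13 J = 660.754 keV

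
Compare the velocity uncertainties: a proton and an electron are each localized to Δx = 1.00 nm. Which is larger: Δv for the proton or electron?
The electron has the larger minimum velocity uncertainty, by a ratio of 1836.2.

For both particles, Δp_min = ℏ/(2Δx) = 5.273e-26 kg·m/s (same for both).

The velocity uncertainty is Δv = Δp/m:
- proton: Δv = 5.273e-26 / 1.673e-27 = 3.152e+01 m/s = 31.525 m/s
- electron: Δv = 5.273e-26 / 9.109e-31 = 5.788e+04 m/s = 57.884 km/s

Ratio: 5.788e+04 / 3.152e+01 = 1836.2

The lighter particle has larger velocity uncertainty because Δv ∝ 1/m.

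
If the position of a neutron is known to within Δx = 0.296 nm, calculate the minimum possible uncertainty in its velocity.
106.355 m/s

Using the Heisenberg uncertainty principle and Δp = mΔv:
ΔxΔp ≥ ℏ/2
Δx(mΔv) ≥ ℏ/2

The minimum uncertainty in velocity is:
Δv_min = ℏ/(2mΔx)
Δv_min = (1.055e-34 J·s) / (2 × 1.675e-27 kg × 2.960e-10 m)
Δv_min = 1.064e+02 m/s = 106.355 m/s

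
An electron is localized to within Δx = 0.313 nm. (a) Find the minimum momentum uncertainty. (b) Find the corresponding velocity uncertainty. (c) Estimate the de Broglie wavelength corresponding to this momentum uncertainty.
(a) Δp_min = 1.685 × 10^-25 kg·m/s
(b) Δv_min = 184.932 km/s
(c) λ_dB = 3.933 nm

Step-by-step:

(a) From the uncertainty principle:
Δp_min = ℏ/(2Δx) = (1.055e-34 J·s)/(2 × 3.130e-10 m) = 1.685e-25 kg·m/s

(b) The velocity uncertainty:
Δv = Δp/m = (1.685e-25 kg·m/s)/(9.109e-31 kg) = 1.849e+05 m/s = 184.932 km/s

(c) The de Broglie wavelength for this momentum:
λ = h/p = (6.626e-34 J·s)/(1.685e-25 kg·m/s) = 3.933e-09 m = 3.933 nm

Note: The de Broglie wavelength is comparable to the localization size, as expected from wave-particle duality.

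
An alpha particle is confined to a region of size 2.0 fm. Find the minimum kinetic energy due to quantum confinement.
326.452 keV

Using the uncertainty principle:

1. Position uncertainty: Δx ≈ 2.000e-15 m
2. Minimum momentum uncertainty: Δp = ℏ/(2Δx) = 2.636e-20 kg·m/s
3. Minimum kinetic energy:
   KE = (Δp)²/(2m) = (2.636e-20)²/(2 × 6.645e-27 kg)
   KE = 5.230e-14 J = 326.452 keV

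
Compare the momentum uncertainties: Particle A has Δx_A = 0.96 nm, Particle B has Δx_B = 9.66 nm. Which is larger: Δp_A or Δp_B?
Particle A has the larger minimum momentum uncertainty, by a factor of 10.06.

For each particle, the minimum momentum uncertainty is Δp_min = ℏ/(2Δx):

Particle A: Δp_A = ℏ/(2×9.600e-10 m) = 5.493e-26 kg·m/s
Particle B: Δp_B = ℏ/(2×9.660e-09 m) = 5.458e-27 kg·m/s

Ratio: Δp_A/Δp_B = 10.06

Since Δp_min ∝ 1/Δx, the particle with smaller position uncertainty (A) has larger momentum uncertainty.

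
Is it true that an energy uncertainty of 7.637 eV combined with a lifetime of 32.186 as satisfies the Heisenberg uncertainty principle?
No, it violates the uncertainty relation.

Calculate the product ΔEΔt:
ΔE = 7.637 eV = 1.224e-18 J
ΔEΔt = (1.224e-18 J) × (3.219e-17 s)
ΔEΔt = 3.938e-35 J·s

Compare to the minimum allowed value ℏ/2:
ℏ/2 = 5.273e-35 J·s

Since ΔEΔt = 3.938e-35 J·s < 5.273e-35 J·s = ℏ/2,
this violates the uncertainty relation.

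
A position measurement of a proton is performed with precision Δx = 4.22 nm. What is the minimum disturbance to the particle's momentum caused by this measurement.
1.249 × 10^-26 kg·m/s

The uncertainty principle implies that measuring position disturbs momentum:
ΔxΔp ≥ ℏ/2

When we measure position with precision Δx, we necessarily introduce a momentum uncertainty:
Δp ≥ ℏ/(2Δx)
Δp_min = (1.055e-34 J·s) / (2 × 4.220e-09 m)
Δp_min = 1.249e-26 kg·m/s

The more precisely we measure position, the greater the momentum disturbance.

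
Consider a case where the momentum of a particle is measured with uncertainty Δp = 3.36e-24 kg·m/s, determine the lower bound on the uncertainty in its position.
15.693 pm

Using the Heisenberg uncertainty principle:
ΔxΔp ≥ ℏ/2

The minimum uncertainty in position is:
Δx_min = ℏ/(2Δp)
Δx_min = (1.055e-34 J·s) / (2 × 3.360e-24 kg·m/s)
Δx_min = 1.569e-11 m = 15.693 pm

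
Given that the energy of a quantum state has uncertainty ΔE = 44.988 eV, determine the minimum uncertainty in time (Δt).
7.315 as

Using the energy-time uncertainty principle:
ΔEΔt ≥ ℏ/2

The minimum uncertainty in time is:
Δt_min = ℏ/(2ΔE)
Δt_min = (1.055e-34 J·s) / (2 × 7.208e-18 J)
Δt_min = 7.315e-18 s = 7.315 as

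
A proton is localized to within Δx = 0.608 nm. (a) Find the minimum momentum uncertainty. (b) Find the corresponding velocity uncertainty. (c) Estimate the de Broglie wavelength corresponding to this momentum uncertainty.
(a) Δp_min = 8.672 × 10^-26 kg·m/s
(b) Δv_min = 51.850 m/s
(c) λ_dB = 7.640 nm

Step-by-step:

(a) From the uncertainty principle:
Δp_min = ℏ/(2Δx) = (1.055e-34 J·s)/(2 × 6.080e-10 m) = 8.672e-26 kg·m/s

(b) The velocity uncertainty:
Δv = Δp/m = (8.672e-26 kg·m/s)/(1.673e-27 kg) = 5.185e+01 m/s = 51.850 m/s

(c) The de Broglie wavelength for this momentum:
λ = h/p = (6.626e-34 J·s)/(8.672e-26 kg·m/s) = 7.640e-09 m = 7.640 nm

Note: The de Broglie wavelength is comparable to the localization size, as expected from wave-particle duality.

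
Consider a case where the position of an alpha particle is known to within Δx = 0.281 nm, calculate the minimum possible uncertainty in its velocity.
28.240 m/s

Using the Heisenberg uncertainty principle and Δp = mΔv:
ΔxΔp ≥ ℏ/2
Δx(mΔv) ≥ ℏ/2

The minimum uncertainty in velocity is:
Δv_min = ℏ/(2mΔx)
Δv_min = (1.055e-34 J·s) / (2 × 6.645e-27 kg × 2.810e-10 m)
Δv_min = 2.824e+01 m/s = 28.240 m/s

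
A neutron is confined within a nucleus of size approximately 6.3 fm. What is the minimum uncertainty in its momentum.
8.370 × 10^-21 kg·m/s

Using the Heisenberg uncertainty principle:
ΔxΔp ≥ ℏ/2

With Δx ≈ L = 6.300e-15 m (the confinement size):
Δp_min = ℏ/(2Δx)
Δp_min = (1.055e-34 J·s) / (2 × 6.300e-15 m)
Δp_min = 8.370e-21 kg·m/s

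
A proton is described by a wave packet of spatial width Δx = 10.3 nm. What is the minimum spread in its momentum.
5.119 × 10^-27 kg·m/s

For a wave packet, the spatial width Δx and momentum spread Δp are related by the uncertainty principle:
ΔxΔp ≥ ℏ/2

The minimum momentum spread is:
Δp_min = ℏ/(2Δx)
Δp_min = (1.055e-34 J·s) / (2 × 1.030e-08 m)
Δp_min = 5.119e-27 kg·m/s

A wave packet cannot have both a well-defined position and well-defined momentum.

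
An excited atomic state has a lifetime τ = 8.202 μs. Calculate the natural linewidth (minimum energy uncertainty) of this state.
40.125 peV

Using the energy-time uncertainty principle:
ΔEΔt ≥ ℏ/2

The lifetime τ represents the time uncertainty Δt.
The natural linewidth (minimum energy uncertainty) is:

ΔE = ℏ/(2τ)
ΔE = (1.055e-34 J·s) / (2 × 8.202e-06 s)
ΔE = 6.429e-30 J = 40.125 peV

This natural linewidth limits the precision of spectroscopic measurements.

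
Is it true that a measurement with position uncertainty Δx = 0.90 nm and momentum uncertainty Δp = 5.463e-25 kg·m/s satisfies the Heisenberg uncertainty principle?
Yes, it satisfies the uncertainty principle.

Calculate the product ΔxΔp:
ΔxΔp = (9.000e-10 m) × (5.463e-25 kg·m/s)
ΔxΔp = 4.917e-34 J·s

Compare to the minimum allowed value ℏ/2:
ℏ/2 = 5.273e-35 J·s

Since ΔxΔp = 4.917e-34 J·s ≥ 5.273e-35 J·s = ℏ/2,
the measurement satisfies the uncertainty principle.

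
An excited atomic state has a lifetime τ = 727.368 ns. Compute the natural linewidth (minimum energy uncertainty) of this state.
452.461 peV

Using the energy-time uncertainty principle:
ΔEΔt ≥ ℏ/2

The lifetime τ represents the time uncertainty Δt.
The natural linewidth (minimum energy uncertainty) is:

ΔE = ℏ/(2τ)
ΔE = (1.055e-34 J·s) / (2 × 7.274e-07 s)
ΔE = 7.249e-29 J = 452.461 peV

This natural linewidth limits the precision of spectroscopic measurements.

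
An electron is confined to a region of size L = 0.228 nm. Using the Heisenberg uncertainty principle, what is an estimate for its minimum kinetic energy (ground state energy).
183.229 meV

Using the uncertainty principle to estimate ground state energy:

1. The position uncertainty is approximately the confinement size:
   Δx ≈ L = 2.280e-10 m

2. From ΔxΔp ≥ ℏ/2, the minimum momentum uncertainty is:
   Δp ≈ ℏ/(2L) = 2.313e-25 kg·m/s

3. The kinetic energy is approximately:
   KE ≈ (Δp)²/(2m) = (2.313e-25)²/(2 × 9.109e-31 kg)
   KE ≈ 2.936e-20 J = 183.229 meV

This is an order-of-magnitude estimate of the ground state energy.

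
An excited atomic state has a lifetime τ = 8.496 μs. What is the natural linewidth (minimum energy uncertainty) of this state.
38.737 peV

Using the energy-time uncertainty principle:
ΔEΔt ≥ ℏ/2

The lifetime τ represents the time uncertainty Δt.
The natural linewidth (minimum energy uncertainty) is:

ΔE = ℏ/(2τ)
ΔE = (1.055e-34 J·s) / (2 × 8.496e-06 s)
ΔE = 6.206e-30 J = 38.737 peV

This natural linewidth limits the precision of spectroscopic measurements.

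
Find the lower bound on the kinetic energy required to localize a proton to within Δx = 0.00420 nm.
294.073 meV

Localizing a particle requires giving it sufficient momentum uncertainty:

1. From uncertainty principle: Δp ≥ ℏ/(2Δx)
   Δp_min = (1.055e-34 J·s) / (2 × 4.200e-12 m)
   Δp_min = 1.255e-23 kg·m/s

2. This momentum uncertainty corresponds to kinetic energy:
   KE ≈ (Δp)²/(2m) = (1.255e-23)²/(2 × 1.673e-27 kg)
   KE = 4.712e-20 J = 294.073 meV

Tighter localization requires more energy.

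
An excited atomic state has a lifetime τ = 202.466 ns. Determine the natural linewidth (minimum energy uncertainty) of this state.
1.625 neV

Using the energy-time uncertainty principle:
ΔEΔt ≥ ℏ/2

The lifetime τ represents the time uncertainty Δt.
The natural linewidth (minimum energy uncertainty) is:

ΔE = ℏ/(2τ)
ΔE = (1.055e-34 J·s) / (2 × 2.025e-07 s)
ΔE = 2.604e-28 J = 1.625 neV

This natural linewidth limits the precision of spectroscopic measurements.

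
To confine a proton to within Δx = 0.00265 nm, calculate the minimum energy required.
738.690 meV

Localizing a particle requires giving it sufficient momentum uncertainty:

1. From uncertainty principle: Δp ≥ ℏ/(2Δx)
   Δp_min = (1.055e-34 J·s) / (2 × 2.650e-12 m)
   Δp_min = 1.990e-23 kg·m/s

2. This momentum uncertainty corresponds to kinetic energy:
   KE ≈ (Δp)²/(2m) = (1.990e-23)²/(2 × 1.673e-27 kg)
   KE = 1.184e-19 J = 738.690 meV

Tighter localization requires more energy.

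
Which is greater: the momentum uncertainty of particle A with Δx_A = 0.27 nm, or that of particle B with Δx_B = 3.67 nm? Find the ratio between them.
Particle A has the larger minimum momentum uncertainty, by a factor of 13.59.

For each particle, the minimum momentum uncertainty is Δp_min = ℏ/(2Δx):

Particle A: Δp_A = ℏ/(2×2.700e-10 m) = 1.953e-25 kg·m/s
Particle B: Δp_B = ℏ/(2×3.670e-09 m) = 1.437e-26 kg·m/s

Ratio: Δp_A/Δp_B = 13.59

Since Δp_min ∝ 1/Δx, the particle with smaller position uncertainty (A) has larger momentum uncertainty.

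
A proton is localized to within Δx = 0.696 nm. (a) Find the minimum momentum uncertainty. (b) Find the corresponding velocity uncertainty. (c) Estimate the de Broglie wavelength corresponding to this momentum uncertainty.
(a) Δp_min = 7.576 × 10^-26 kg·m/s
(b) Δv_min = 45.294 m/s
(c) λ_dB = 8.746 nm

Step-by-step:

(a) From the uncertainty principle:
Δp_min = ℏ/(2Δx) = (1.055e-34 J·s)/(2 × 6.960e-10 m) = 7.576e-26 kg·m/s

(b) The velocity uncertainty:
Δv = Δp/m = (7.576e-26 kg·m/s)/(1.673e-27 kg) = 4.529e+01 m/s = 45.294 m/s

(c) The de Broglie wavelength for this momentum:
λ = h/p = (6.626e-34 J·s)/(7.576e-26 kg·m/s) = 8.746e-09 m = 8.746 nm

Note: The de Broglie wavelength is comparable to the localization size, as expected from wave-particle duality.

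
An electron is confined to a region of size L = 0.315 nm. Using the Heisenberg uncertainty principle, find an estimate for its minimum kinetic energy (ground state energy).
95.994 meV

Using the uncertainty principle to estimate ground state energy:

1. The position uncertainty is approximately the confinement size:
   Δx ≈ L = 3.150e-10 m

2. From ΔxΔp ≥ ℏ/2, the minimum momentum uncertainty is:
   Δp ≈ ℏ/(2L) = 1.674e-25 kg·m/s

3. The kinetic energy is approximately:
   KE ≈ (Δp)²/(2m) = (1.674e-25)²/(2 × 9.109e-31 kg)
   KE ≈ 1.538e-20 J = 95.994 meV

This is an order-of-magnitude estimate of the ground state energy.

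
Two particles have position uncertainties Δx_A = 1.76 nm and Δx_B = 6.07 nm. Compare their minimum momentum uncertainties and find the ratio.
Particle A has the larger minimum momentum uncertainty, by a factor of 3.45.

For each particle, the minimum momentum uncertainty is Δp_min = ℏ/(2Δx):

Particle A: Δp_A = ℏ/(2×1.760e-09 m) = 2.996e-26 kg·m/s
Particle B: Δp_B = ℏ/(2×6.070e-09 m) = 8.687e-27 kg·m/s

Ratio: Δp_A/Δp_B = 3.45

Since Δp_min ∝ 1/Δx, the particle with smaller position uncertainty (A) has larger momentum uncertainty.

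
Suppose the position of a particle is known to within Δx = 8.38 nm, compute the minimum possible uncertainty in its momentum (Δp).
6.292 × 10^-27 kg·m/s

Using the Heisenberg uncertainty principle:
ΔxΔp ≥ ℏ/2

The minimum uncertainty in momentum is:
Δp_min = ℏ/(2Δx)
Δp_min = (1.055e-34 J·s) / (2 × 8.380e-09 m)
Δp_min = 6.292e-27 kg·m/s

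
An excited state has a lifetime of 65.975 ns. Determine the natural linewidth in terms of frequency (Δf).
1.206 MHz

Using the energy-time uncertainty principle and E = hf:
ΔEΔt ≥ ℏ/2
hΔf·Δt ≥ ℏ/2

The minimum frequency uncertainty is:
Δf = ℏ/(2hτ) = 1/(4πτ)
Δf = 1/(4π × 6.597e-08 s)
Δf = 1.206e+06 Hz = 1.206 MHz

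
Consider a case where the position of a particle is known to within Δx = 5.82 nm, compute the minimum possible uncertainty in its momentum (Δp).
9.060 × 10^-27 kg·m/s

Using the Heisenberg uncertainty principle:
ΔxΔp ≥ ℏ/2

The minimum uncertainty in momentum is:
Δp_min = ℏ/(2Δx)
Δp_min = (1.055e-34 J·s) / (2 × 5.820e-09 m)
Δp_min = 9.060e-27 kg·m/s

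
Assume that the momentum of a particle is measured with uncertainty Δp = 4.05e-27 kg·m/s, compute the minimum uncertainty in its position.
13.019 nm

Using the Heisenberg uncertainty principle:
ΔxΔp ≥ ℏ/2

The minimum uncertainty in position is:
Δx_min = ℏ/(2Δp)
Δx_min = (1.055e-34 J·s) / (2 × 4.050e-27 kg·m/s)
Δx_min = 1.302e-08 m = 13.019 nm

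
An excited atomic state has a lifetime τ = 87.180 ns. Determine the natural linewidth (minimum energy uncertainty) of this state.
3.775 neV

Using the energy-time uncertainty principle:
ΔEΔt ≥ ℏ/2

The lifetime τ represents the time uncertainty Δt.
The natural linewidth (minimum energy uncertainty) is:

ΔE = ℏ/(2τ)
ΔE = (1.055e-34 J·s) / (2 × 8.718e-08 s)
ΔE = 6.048e-28 J = 3.775 neV

This natural linewidth limits the precision of spectroscopic measurements.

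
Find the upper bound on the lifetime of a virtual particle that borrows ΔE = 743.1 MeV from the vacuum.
4.429 × 10^-25 s

Using the energy-time uncertainty principle:
ΔEΔt ≥ ℏ/2

For a virtual particle borrowing energy ΔE, the maximum lifetime is:
Δt_max = ℏ/(2ΔE)

Converting energy:
ΔE = 743.1 MeV = 1.191e-10 J

Δt_max = (1.055e-34 J·s) / (2 × 1.191e-10 J)
Δt_max = 4.429e-25 s = 4.429 × 10^-25 s

Virtual particles with higher borrowed energy exist for shorter times.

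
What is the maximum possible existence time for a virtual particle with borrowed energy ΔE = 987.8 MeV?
3.332 × 10^-25 s

Using the energy-time uncertainty principle:
ΔEΔt ≥ ℏ/2

For a virtual particle borrowing energy ΔE, the maximum lifetime is:
Δt_max = ℏ/(2ΔE)

Converting energy:
ΔE = 987.8 MeV = 1.583e-10 J

Δt_max = (1.055e-34 J·s) / (2 × 1.583e-10 J)
Δt_max = 3.332e-25 s = 3.332 × 10^-25 s

Virtual particles with higher borrowed energy exist for shorter times.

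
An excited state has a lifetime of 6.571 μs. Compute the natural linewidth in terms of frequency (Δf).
12.110 kHz

Using the energy-time uncertainty principle and E = hf:
ΔEΔt ≥ ℏ/2
hΔf·Δt ≥ ℏ/2

The minimum frequency uncertainty is:
Δf = ℏ/(2hτ) = 1/(4πτ)
Δf = 1/(4π × 6.571e-06 s)
Δf = 1.211e+04 Hz = 12.110 kHz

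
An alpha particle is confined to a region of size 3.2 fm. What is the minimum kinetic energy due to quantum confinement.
127.520 keV

Using the uncertainty principle:

1. Position uncertainty: Δx ≈ 3.200e-15 m
2. Minimum momentum uncertainty: Δp = ℏ/(2Δx) = 1.648e-20 kg·m/s
3. Minimum kinetic energy:
   KE = (Δp)²/(2m) = (1.648e-20)²/(2 × 6.645e-27 kg)
   KE = 2.043e-14 J = 127.520 keV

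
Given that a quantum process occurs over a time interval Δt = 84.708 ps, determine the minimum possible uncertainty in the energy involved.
3.885 μeV

Using the energy-time uncertainty principle:
ΔEΔt ≥ ℏ/2

The minimum uncertainty in energy is:
ΔE_min = ℏ/(2Δt)
ΔE_min = (1.055e-34 J·s) / (2 × 8.471e-11 s)
ΔE_min = 6.225e-25 J = 3.885 μeV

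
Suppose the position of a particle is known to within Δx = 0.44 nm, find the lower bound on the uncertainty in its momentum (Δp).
1.198 × 10^-25 kg·m/s

Using the Heisenberg uncertainty principle:
ΔxΔp ≥ ℏ/2

The minimum uncertainty in momentum is:
Δp_min = ℏ/(2Δx)
Δp_min = (1.055e-34 J·s) / (2 × 4.400e-10 m)
Δp_min = 1.198e-25 kg·m/s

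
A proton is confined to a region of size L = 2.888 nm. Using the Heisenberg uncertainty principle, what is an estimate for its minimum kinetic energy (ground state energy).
621.956 neV

Using the uncertainty principle to estimate ground state energy:

1. The position uncertainty is approximately the confinement size:
   Δx ≈ L = 2.888e-09 m

2. From ΔxΔp ≥ ℏ/2, the minimum momentum uncertainty is:
   Δp ≈ ℏ/(2L) = 1.826e-26 kg·m/s

3. The kinetic energy is approximately:
   KE ≈ (Δp)²/(2m) = (1.826e-26)²/(2 × 1.673e-27 kg)
   KE ≈ 9.965e-26 J = 621.956 neV

This is an order-of-magnitude estimate of the ground state energy.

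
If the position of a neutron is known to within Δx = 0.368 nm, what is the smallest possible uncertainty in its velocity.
85.547 m/s

Using the Heisenberg uncertainty principle and Δp = mΔv:
ΔxΔp ≥ ℏ/2
Δx(mΔv) ≥ ℏ/2

The minimum uncertainty in velocity is:
Δv_min = ℏ/(2mΔx)
Δv_min = (1.055e-34 J·s) / (2 × 1.675e-27 kg × 3.680e-10 m)
Δv_min = 8.555e+01 m/s = 85.547 m/s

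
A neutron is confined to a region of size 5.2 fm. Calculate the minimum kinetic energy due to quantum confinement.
191.580 keV

Using the uncertainty principle:

1. Position uncertainty: Δx ≈ 5.200e-15 m
2. Minimum momentum uncertainty: Δp = ℏ/(2Δx) = 1.014e-20 kg·m/s
3. Minimum kinetic energy:
   KE = (Δp)²/(2m) = (1.014e-20)²/(2 × 1.675e-27 kg)
   KE = 3.069e-14 J = 191.580 keV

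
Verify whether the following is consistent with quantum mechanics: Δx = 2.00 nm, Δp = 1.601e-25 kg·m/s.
Yes, it satisfies the uncertainty principle.

Calculate the product ΔxΔp:
ΔxΔp = (2.000e-09 m) × (1.601e-25 kg·m/s)
ΔxΔp = 3.202e-34 J·s

Compare to the minimum allowed value ℏ/2:
ℏ/2 = 5.273e-35 J·s

Since ΔxΔp = 3.202e-34 J·s ≥ 5.273e-35 J·s = ℏ/2,
the measurement satisfies the uncertainty principle.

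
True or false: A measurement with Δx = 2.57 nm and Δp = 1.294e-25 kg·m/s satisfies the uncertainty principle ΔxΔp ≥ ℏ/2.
Yes, it satisfies the uncertainty principle.

Calculate the product ΔxΔp:
ΔxΔp = (2.570e-09 m) × (1.294e-25 kg·m/s)
ΔxΔp = 3.326e-34 J·s

Compare to the minimum allowed value ℏ/2:
ℏ/2 = 5.273e-35 J·s

Since ΔxΔp = 3.326e-34 J·s ≥ 5.273e-35 J·s = ℏ/2,
the measurement satisfies the uncertainty principle.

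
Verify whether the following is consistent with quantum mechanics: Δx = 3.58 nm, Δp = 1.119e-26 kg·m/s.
No, it violates the uncertainty principle (impossible measurement).

Calculate the product ΔxΔp:
ΔxΔp = (3.580e-09 m) × (1.119e-26 kg·m/s)
ΔxΔp = 4.006e-35 J·s

Compare to the minimum allowed value ℏ/2:
ℏ/2 = 5.273e-35 J·s

Since ΔxΔp = 4.006e-35 J·s < 5.273e-35 J·s = ℏ/2,
the measurement violates the uncertainty principle.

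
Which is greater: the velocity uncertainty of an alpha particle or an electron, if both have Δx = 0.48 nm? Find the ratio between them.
The electron has the larger minimum velocity uncertainty, by a ratio of 7294.3.

For both particles, Δp_min = ℏ/(2Δx) = 1.099e-25 kg·m/s (same for both).

The velocity uncertainty is Δv = Δp/m:
- alpha particle: Δv = 1.099e-25 / 6.645e-27 = 1.653e+01 m/s = 16.532 m/s
- electron: Δv = 1.099e-25 / 9.109e-31 = 1.206e+05 m/s = 120.591 km/s

Ratio: 1.206e+05 / 1.653e+01 = 7294.3

The lighter particle has larger velocity uncertainty because Δv ∝ 1/m.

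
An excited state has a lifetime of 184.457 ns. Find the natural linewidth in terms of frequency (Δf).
431.415 kHz

Using the energy-time uncertainty principle and E = hf:
ΔEΔt ≥ ℏ/2
hΔf·Δt ≥ ℏ/2

The minimum frequency uncertainty is:
Δf = ℏ/(2hτ) = 1/(4πτ)
Δf = 1/(4π × 1.845e-07 s)
Δf = 4.314e+05 Hz = 431.415 kHz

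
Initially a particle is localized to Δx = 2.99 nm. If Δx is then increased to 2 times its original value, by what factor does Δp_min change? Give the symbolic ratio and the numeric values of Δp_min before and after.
Original Δp_min = 1.763 × 10^-26 kg·m/s; new Δp'_min = 8.817 × 10^-27 kg·m/s; ratio Δp'_min/Δp_min = 1/2.

From the uncertainty principle ΔxΔp ≥ ℏ/2, the minimum momentum uncertainty is Δp_min = ℏ/(2Δx).

Original (Δx = 2.99 nm = 2.990e-09 m):
Δp_min = (1.055e-34 J·s)/(2 × 2.990e-09 m) = 1.763e-26 kg·m/s

When Δx → 2Δx:
Δp'_min = ℏ/(2 × 2Δx) = (1/2) × ℏ/(2Δx) = (1/2) × Δp_min
Δp'_min = 1/2 × 1.763e-26 kg·m/s = 8.817e-27 kg·m/s

Since Δp_min ∝ 1/Δx, when Δx is increased to 2 times its original value, Δp_min decreases to 1/2 of its original value.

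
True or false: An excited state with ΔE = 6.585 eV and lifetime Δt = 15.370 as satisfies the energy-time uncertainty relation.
No, it violates the uncertainty relation.

Calculate the product ΔEΔt:
ΔE = 6.585 eV = 1.055e-18 J
ΔEΔt = (1.055e-18 J) × (1.537e-17 s)
ΔEΔt = 1.622e-35 J·s

Compare to the minimum allowed value ℏ/2:
ℏ/2 = 5.273e-35 J·s

Since ΔEΔt = 1.622e-35 J·s < 5.273e-35 J·s = ℏ/2,
this violates the uncertainty relation.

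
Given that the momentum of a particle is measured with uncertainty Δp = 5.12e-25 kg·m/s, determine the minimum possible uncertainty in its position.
102.986 pm

Using the Heisenberg uncertainty principle:
ΔxΔp ≥ ℏ/2

The minimum uncertainty in position is:
Δx_min = ℏ/(2Δp)
Δx_min = (1.055e-34 J·s) / (2 × 5.120e-25 kg·m/s)
Δx_min = 1.030e-10 m = 102.986 pm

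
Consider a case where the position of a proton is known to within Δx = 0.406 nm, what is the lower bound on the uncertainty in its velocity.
77.647 m/s

Using the Heisenberg uncertainty principle and Δp = mΔv:
ΔxΔp ≥ ℏ/2
Δx(mΔv) ≥ ℏ/2

The minimum uncertainty in velocity is:
Δv_min = ℏ/(2mΔx)
Δv_min = (1.055e-34 J·s) / (2 × 1.673e-27 kg × 4.060e-10 m)
Δv_min = 7.765e+01 m/s = 77.647 m/s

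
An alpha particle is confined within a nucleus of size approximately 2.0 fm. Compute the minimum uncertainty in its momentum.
2.636 × 10^-20 kg·m/s

Using the Heisenberg uncertainty principle:
ΔxΔp ≥ ℏ/2

With Δx ≈ L = 2.000e-15 m (the confinement size):
Δp_min = ℏ/(2Δx)
Δp_min = (1.055e-34 J·s) / (2 × 2.000e-15 m)
Δp_min = 2.636e-20 kg·m/s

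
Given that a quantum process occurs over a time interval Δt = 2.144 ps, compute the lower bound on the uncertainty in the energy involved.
153.501 μeV

Using the energy-time uncertainty principle:
ΔEΔt ≥ ℏ/2

The minimum uncertainty in energy is:
ΔE_min = ℏ/(2Δt)
ΔE_min = (1.055e-34 J·s) / (2 × 2.144e-12 s)
ΔE_min = 2.459e-23 J = 153.501 μeV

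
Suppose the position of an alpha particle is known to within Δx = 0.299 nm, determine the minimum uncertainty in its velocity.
26.540 m/s

Using the Heisenberg uncertainty principle and Δp = mΔv:
ΔxΔp ≥ ℏ/2
Δx(mΔv) ≥ ℏ/2

The minimum uncertainty in velocity is:
Δv_min = ℏ/(2mΔx)
Δv_min = (1.055e-34 J·s) / (2 × 6.645e-27 kg × 2.990e-10 m)
Δv_min = 2.654e+01 m/s = 26.540 m/s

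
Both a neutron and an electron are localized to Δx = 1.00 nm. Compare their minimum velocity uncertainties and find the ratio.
The electron has the larger minimum velocity uncertainty, by a ratio of 1838.7.

For both particles, Δp_min = ℏ/(2Δx) = 5.273e-26 kg·m/s (same for both).

The velocity uncertainty is Δv = Δp/m:
- neutron: Δv = 5.273e-26 / 1.675e-27 = 3.148e+01 m/s = 31.481 m/s
- electron: Δv = 5.273e-26 / 9.109e-31 = 5.788e+04 m/s = 57.884 km/s

Ratio: 5.788e+04 / 3.148e+01 = 1838.7

The lighter particle has larger velocity uncertainty because Δv ∝ 1/m.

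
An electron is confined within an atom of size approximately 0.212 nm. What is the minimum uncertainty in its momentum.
2.487 × 10^-25 kg·m/s

Using the Heisenberg uncertainty principle:
ΔxΔp ≥ ℏ/2

With Δx ≈ L = 2.120e-10 m (the confinement size):
Δp_min = ℏ/(2Δx)
Δp_min = (1.055e-34 J·s) / (2 × 2.120e-10 m)
Δp_min = 2.487e-25 kg·m/s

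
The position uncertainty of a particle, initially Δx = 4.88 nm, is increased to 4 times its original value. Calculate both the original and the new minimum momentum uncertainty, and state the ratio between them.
Original Δp_min = 1.081 × 10^-26 kg·m/s; new Δp'_min = 2.701 × 10^-27 kg·m/s; ratio Δp'_min/Δp_min = 1/4.

From the uncertainty principle ΔxΔp ≥ ℏ/2, the minimum momentum uncertainty is Δp_min = ℏ/(2Δx).

Original (Δx = 4.88 nm = 4.880e-09 m):
Δp_min = (1.055e-34 J·s)/(2 × 4.880e-09 m) = 1.081e-26 kg·m/s

When Δx → 4Δx:
Δp'_min = ℏ/(2 × 4Δx) = (1/4) × ℏ/(2Δx) = (1/4) × Δp_min
Δp'_min = 1/4 × 1.081e-26 kg·m/s = 2.701e-27 kg·m/s

Since Δp_min ∝ 1/Δx, when Δx is increased to 4 times its original value, Δp_min decreases to 1/4 of its original value.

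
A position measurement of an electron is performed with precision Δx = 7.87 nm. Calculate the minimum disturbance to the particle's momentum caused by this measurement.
6.700 × 10^-27 kg·m/s

The uncertainty principle implies that measuring position disturbs momentum:
ΔxΔp ≥ ℏ/2

When we measure position with precision Δx, we necessarily introduce a momentum uncertainty:
Δp ≥ ℏ/(2Δx)
Δp_min = (1.055e-34 J·s) / (2 × 7.870e-09 m)
Δp_min = 6.700e-27 kg·m/s

The more precisely we measure position, the greater the momentum disturbance.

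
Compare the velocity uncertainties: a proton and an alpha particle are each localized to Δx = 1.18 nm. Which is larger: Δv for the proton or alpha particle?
The proton has the larger minimum velocity uncertainty, by a ratio of 4.0.

For both particles, Δp_min = ℏ/(2Δx) = 4.469e-26 kg·m/s (same for both).

The velocity uncertainty is Δv = Δp/m:
- proton: Δv = 4.469e-26 / 1.673e-27 = 2.672e+01 m/s = 26.716 m/s
- alpha particle: Δv = 4.469e-26 / 6.645e-27 = 6.725e+00 m/s = 6.725 m/s

Ratio: 2.672e+01 / 6.725e+00 = 4.0

The lighter particle has larger velocity uncertainty because Δv ∝ 1/m.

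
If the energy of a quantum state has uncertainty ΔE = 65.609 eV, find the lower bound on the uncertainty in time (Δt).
5.016 as

Using the energy-time uncertainty principle:
ΔEΔt ≥ ℏ/2

The minimum uncertainty in time is:
Δt_min = ℏ/(2ΔE)
Δt_min = (1.055e-34 J·s) / (2 × 1.051e-17 J)
Δt_min = 5.016e-18 s = 5.016 as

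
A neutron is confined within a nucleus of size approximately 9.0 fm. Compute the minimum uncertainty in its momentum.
5.859 × 10^-21 kg·m/s

Using the Heisenberg uncertainty principle:
ΔxΔp ≥ ℏ/2

With Δx ≈ L = 9.000e-15 m (the confinement size):
Δp_min = ℏ/(2Δx)
Δp_min = (1.055e-34 J·s) / (2 × 9.000e-15 m)
Δp_min = 5.859e-21 kg·m/s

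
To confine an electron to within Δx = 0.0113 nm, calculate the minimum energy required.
74.594 eV

Localizing a particle requires giving it sufficient momentum uncertainty:

1. From uncertainty principle: Δp ≥ ℏ/(2Δx)
   Δp_min = (1.055e-34 J·s) / (2 × 1.130e-11 m)
   Δp_min = 4.666e-24 kg·m/s

2. This momentum uncertainty corresponds to kinetic energy:
   KE ≈ (Δp)²/(2m) = (4.666e-24)²/(2 × 9.109e-31 kg)
   KE = 1.195e-17 J = 74.594 eV

Tighter localization requires more energy.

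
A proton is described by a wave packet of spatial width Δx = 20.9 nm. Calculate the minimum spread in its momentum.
2.523 × 10^-27 kg·m/s

For a wave packet, the spatial width Δx and momentum spread Δp are related by the uncertainty principle:
ΔxΔp ≥ ℏ/2

The minimum momentum spread is:
Δp_min = ℏ/(2Δx)
Δp_min = (1.055e-34 J·s) / (2 × 2.090e-08 m)
Δp_min = 2.523e-27 kg·m/s

A wave packet cannot have both a well-defined position and well-defined momentum.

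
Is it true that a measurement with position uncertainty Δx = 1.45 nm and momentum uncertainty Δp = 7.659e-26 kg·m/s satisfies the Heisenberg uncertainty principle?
Yes, it satisfies the uncertainty principle.

Calculate the product ΔxΔp:
ΔxΔp = (1.450e-09 m) × (7.659e-26 kg·m/s)
ΔxΔp = 1.111e-34 J·s

Compare to the minimum allowed value ℏ/2:
ℏ/2 = 5.273e-35 J·s

Since ΔxΔp = 1.111e-34 J·s ≥ 5.273e-35 J·s = ℏ/2,
the measurement satisfies the uncertainty principle.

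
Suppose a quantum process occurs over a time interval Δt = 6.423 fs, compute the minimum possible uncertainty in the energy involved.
51.239 meV

Using the energy-time uncertainty principle:
ΔEΔt ≥ ℏ/2

The minimum uncertainty in energy is:
ΔE_min = ℏ/(2Δt)
ΔE_min = (1.055e-34 J·s) / (2 × 6.423e-15 s)
ΔE_min = 8.209e-21 J = 51.239 meV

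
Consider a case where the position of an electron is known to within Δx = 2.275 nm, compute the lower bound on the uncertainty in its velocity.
25.443 km/s

Using the Heisenberg uncertainty principle and Δp = mΔv:
ΔxΔp ≥ ℏ/2
Δx(mΔv) ≥ ℏ/2

The minimum uncertainty in velocity is:
Δv_min = ℏ/(2mΔx)
Δv_min = (1.055e-34 J·s) / (2 × 9.109e-31 kg × 2.275e-09 m)
Δv_min = 2.544e+04 m/s = 25.443 km/s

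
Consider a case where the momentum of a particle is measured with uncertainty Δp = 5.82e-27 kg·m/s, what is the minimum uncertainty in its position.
9.060 nm

Using the Heisenberg uncertainty principle:
ΔxΔp ≥ ℏ/2

The minimum uncertainty in position is:
Δx_min = ℏ/(2Δp)
Δx_min = (1.055e-34 J·s) / (2 × 5.820e-27 kg·m/s)
Δx_min = 9.060e-09 m = 9.060 nm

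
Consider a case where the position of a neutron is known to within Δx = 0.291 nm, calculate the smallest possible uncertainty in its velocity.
108.183 m/s

Using the Heisenberg uncertainty principle and Δp = mΔv:
ΔxΔp ≥ ℏ/2
Δx(mΔv) ≥ ℏ/2

The minimum uncertainty in velocity is:
Δv_min = ℏ/(2mΔx)
Δv_min = (1.055e-34 J·s) / (2 × 1.675e-27 kg × 2.910e-10 m)
Δv_min = 1.082e+02 m/s = 108.183 m/s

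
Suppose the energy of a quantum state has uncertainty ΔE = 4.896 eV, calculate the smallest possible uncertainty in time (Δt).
67.219 as

Using the energy-time uncertainty principle:
ΔEΔt ≥ ℏ/2

The minimum uncertainty in time is:
Δt_min = ℏ/(2ΔE)
Δt_min = (1.055e-34 J·s) / (2 × 7.844e-19 J)
Δt_min = 6.722e-17 s = 67.219 as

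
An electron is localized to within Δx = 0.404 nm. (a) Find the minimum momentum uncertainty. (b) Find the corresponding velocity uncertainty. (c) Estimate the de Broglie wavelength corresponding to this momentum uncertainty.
(a) Δp_min = 1.305 × 10^-25 kg·m/s
(b) Δv_min = 143.277 km/s
(c) λ_dB = 5.077 nm

Step-by-step:

(a) From the uncertainty principle:
Δp_min = ℏ/(2Δx) = (1.055e-34 J·s)/(2 × 4.040e-10 m) = 1.305e-25 kg·m/s

(b) The velocity uncertainty:
Δv = Δp/m = (1.305e-25 kg·m/s)/(9.109e-31 kg) = 1.433e+05 m/s = 143.277 km/s

(c) The de Broglie wavelength for this momentum:
λ = h/p = (6.626e-34 J·s)/(1.305e-25 kg·m/s) = 5.077e-09 m = 5.077 nm

Note: The de Broglie wavelength is comparable to the localization size, as expected from wave-particle duality.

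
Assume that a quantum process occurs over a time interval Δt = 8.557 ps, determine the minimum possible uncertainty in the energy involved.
38.460 μeV

Using the energy-time uncertainty principle:
ΔEΔt ≥ ℏ/2

The minimum uncertainty in energy is:
ΔE_min = ℏ/(2Δt)
ΔE_min = (1.055e-34 J·s) / (2 × 8.557e-12 s)
ΔE_min = 6.162e-24 J = 38.460 μeV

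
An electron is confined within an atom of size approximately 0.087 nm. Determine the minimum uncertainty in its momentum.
6.061 × 10^-25 kg·m/s

Using the Heisenberg uncertainty principle:
ΔxΔp ≥ ℏ/2

With Δx ≈ L = 8.700e-11 m (the confinement size):
Δp_min = ℏ/(2Δx)
Δp_min = (1.055e-34 J·s) / (2 × 8.700e-11 m)
Δp_min = 6.061e-25 kg·m/s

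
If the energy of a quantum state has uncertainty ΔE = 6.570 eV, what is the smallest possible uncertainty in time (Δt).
50.092 as

Using the energy-time uncertainty principle:
ΔEΔt ≥ ℏ/2

The minimum uncertainty in time is:
Δt_min = ℏ/(2ΔE)
Δt_min = (1.055e-34 J·s) / (2 × 1.053e-18 J)
Δt_min = 5.009e-17 s = 50.092 as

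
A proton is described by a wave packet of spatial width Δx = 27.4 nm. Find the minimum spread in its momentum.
1.924 × 10^-27 kg·m/s

For a wave packet, the spatial width Δx and momentum spread Δp are related by the uncertainty principle:
ΔxΔp ≥ ℏ/2

The minimum momentum spread is:
Δp_min = ℏ/(2Δx)
Δp_min = (1.055e-34 J·s) / (2 × 2.740e-08 m)
Δp_min = 1.924e-27 kg·m/s

A wave packet cannot have both a well-defined position and well-defined momentum.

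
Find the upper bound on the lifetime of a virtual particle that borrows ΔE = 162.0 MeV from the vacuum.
2.032 ys

Using the energy-time uncertainty principle:
ΔEΔt ≥ ℏ/2

For a virtual particle borrowing energy ΔE, the maximum lifetime is:
Δt_max = ℏ/(2ΔE)

Converting energy:
ΔE = 162.0 MeV = 2.596e-11 J

Δt_max = (1.055e-34 J·s) / (2 × 2.596e-11 J)
Δt_max = 2.032e-24 s = 2.032 ys

Virtual particles with higher borrowed energy exist for shorter times.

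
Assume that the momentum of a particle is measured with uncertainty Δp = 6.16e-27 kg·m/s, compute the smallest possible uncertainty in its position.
8.560 nm

Using the Heisenberg uncertainty principle:
ΔxΔp ≥ ℏ/2

The minimum uncertainty in position is:
Δx_min = ℏ/(2Δp)
Δx_min = (1.055e-34 J·s) / (2 × 6.160e-27 kg·m/s)
Δx_min = 8.560e-09 m = 8.560 nm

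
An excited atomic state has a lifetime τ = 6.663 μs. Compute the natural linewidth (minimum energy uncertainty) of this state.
49.393 peV

Using the energy-time uncertainty principle:
ΔEΔt ≥ ℏ/2

The lifetime τ represents the time uncertainty Δt.
The natural linewidth (minimum energy uncertainty) is:

ΔE = ℏ/(2τ)
ΔE = (1.055e-34 J·s) / (2 × 6.663e-06 s)
ΔE = 7.914e-30 J = 49.393 peV

This natural linewidth limits the precision of spectroscopic measurements.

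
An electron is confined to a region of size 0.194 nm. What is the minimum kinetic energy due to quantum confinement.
253.081 meV

Using the uncertainty principle:

1. Position uncertainty: Δx ≈ 1.940e-10 m
2. Minimum momentum uncertainty: Δp = ℏ/(2Δx) = 2.718e-25 kg·m/s
3. Minimum kinetic energy:
   KE = (Δp)²/(2m) = (2.718e-25)²/(2 × 9.109e-31 kg)
   KE = 4.055e-20 J = 253.081 meV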